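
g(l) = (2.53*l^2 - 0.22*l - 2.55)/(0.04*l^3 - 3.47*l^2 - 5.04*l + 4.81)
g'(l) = (5.06*l - 0.22)/(0.04*l^3 - 3.47*l^2 - 5.04*l + 4.81) + (-0.12*l^2 + 6.94*l + 5.04)*(2.53*l^2 - 0.22*l - 2.55)/(0.04*l^3 - 3.47*l^2 - 5.04*l + 4.81)^2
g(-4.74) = -1.03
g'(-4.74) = -0.14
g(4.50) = -0.56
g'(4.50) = -0.04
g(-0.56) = -0.25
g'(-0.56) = -0.51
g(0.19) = -0.67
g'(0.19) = -0.94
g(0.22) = -0.70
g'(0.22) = -1.05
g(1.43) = -0.25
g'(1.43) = -0.36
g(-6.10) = -0.91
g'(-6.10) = -0.07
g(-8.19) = -0.81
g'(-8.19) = -0.03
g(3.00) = -0.48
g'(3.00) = -0.07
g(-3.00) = -1.69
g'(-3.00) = -1.05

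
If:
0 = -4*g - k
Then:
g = -k/4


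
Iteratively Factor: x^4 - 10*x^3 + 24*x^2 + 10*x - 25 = (x - 5)*(x^3 - 5*x^2 - x + 5) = (x - 5)^2*(x^2 - 1) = (x - 5)^2*(x + 1)*(x - 1)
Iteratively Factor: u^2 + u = (u)*(u + 1)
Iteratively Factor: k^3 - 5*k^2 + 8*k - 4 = (k - 2)*(k^2 - 3*k + 2) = (k - 2)^2*(k - 1)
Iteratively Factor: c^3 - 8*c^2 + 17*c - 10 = (c - 1)*(c^2 - 7*c + 10) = (c - 5)*(c - 1)*(c - 2)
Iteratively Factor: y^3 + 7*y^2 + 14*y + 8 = (y + 4)*(y^2 + 3*y + 2) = (y + 2)*(y + 4)*(y + 1)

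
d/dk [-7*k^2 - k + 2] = -14*k - 1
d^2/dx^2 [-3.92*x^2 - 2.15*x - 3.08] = -7.84000000000000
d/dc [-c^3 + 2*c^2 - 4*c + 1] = -3*c^2 + 4*c - 4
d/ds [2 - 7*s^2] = -14*s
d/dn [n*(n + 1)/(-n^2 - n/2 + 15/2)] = 2*(n^2 + 30*n + 15)/(4*n^4 + 4*n^3 - 59*n^2 - 30*n + 225)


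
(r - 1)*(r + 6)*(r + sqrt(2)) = r^3 + sqrt(2)*r^2 + 5*r^2 - 6*r + 5*sqrt(2)*r - 6*sqrt(2)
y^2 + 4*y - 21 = (y - 3)*(y + 7)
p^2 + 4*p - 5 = (p - 1)*(p + 5)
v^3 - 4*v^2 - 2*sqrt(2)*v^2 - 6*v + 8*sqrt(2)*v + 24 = (v - 4)*(v - 3*sqrt(2))*(v + sqrt(2))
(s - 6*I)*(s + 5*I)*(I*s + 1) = I*s^3 + 2*s^2 + 29*I*s + 30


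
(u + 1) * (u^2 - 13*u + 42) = u^3 - 12*u^2 + 29*u + 42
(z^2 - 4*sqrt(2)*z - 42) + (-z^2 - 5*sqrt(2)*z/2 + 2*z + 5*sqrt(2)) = -13*sqrt(2)*z/2 + 2*z - 42 + 5*sqrt(2)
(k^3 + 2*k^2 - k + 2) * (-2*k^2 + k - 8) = -2*k^5 - 3*k^4 - 4*k^3 - 21*k^2 + 10*k - 16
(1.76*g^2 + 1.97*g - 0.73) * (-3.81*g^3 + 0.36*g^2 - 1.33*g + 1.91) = -6.7056*g^5 - 6.8721*g^4 + 1.1497*g^3 + 0.478699999999999*g^2 + 4.7336*g - 1.3943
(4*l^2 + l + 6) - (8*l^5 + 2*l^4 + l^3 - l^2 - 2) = -8*l^5 - 2*l^4 - l^3 + 5*l^2 + l + 8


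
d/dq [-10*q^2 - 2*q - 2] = -20*q - 2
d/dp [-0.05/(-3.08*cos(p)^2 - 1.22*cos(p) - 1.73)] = (0.308*cos(p) + 0.061)*sin(p)/(3.08*cos(p)^2 + 1.22*cos(p) + 1.73)^2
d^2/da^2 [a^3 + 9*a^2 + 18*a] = 6*a + 18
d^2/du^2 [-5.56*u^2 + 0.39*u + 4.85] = -11.1200000000000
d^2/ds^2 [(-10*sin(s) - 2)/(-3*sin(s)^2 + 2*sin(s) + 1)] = 6*(-15*sin(s)^4 - 37*sin(s)^3 - 31*sin(s)^2 - 15*sin(s) + 2)/((sin(s) - 1)^2*(3*sin(s) + 1)^3)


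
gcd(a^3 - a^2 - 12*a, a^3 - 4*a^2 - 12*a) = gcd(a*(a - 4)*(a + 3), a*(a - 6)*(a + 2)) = a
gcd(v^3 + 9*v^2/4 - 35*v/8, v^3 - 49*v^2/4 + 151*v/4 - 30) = v - 5/4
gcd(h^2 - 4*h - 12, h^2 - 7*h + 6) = h - 6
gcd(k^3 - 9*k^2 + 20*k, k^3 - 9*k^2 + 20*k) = k^3 - 9*k^2 + 20*k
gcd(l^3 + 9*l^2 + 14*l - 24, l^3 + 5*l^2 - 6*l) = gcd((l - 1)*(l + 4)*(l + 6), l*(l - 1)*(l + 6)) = l^2 + 5*l - 6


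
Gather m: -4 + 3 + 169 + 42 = 210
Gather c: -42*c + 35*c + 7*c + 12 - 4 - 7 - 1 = 0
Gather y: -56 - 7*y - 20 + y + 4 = -6*y - 72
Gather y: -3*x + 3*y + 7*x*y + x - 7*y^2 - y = -2*x - 7*y^2 + y*(7*x + 2)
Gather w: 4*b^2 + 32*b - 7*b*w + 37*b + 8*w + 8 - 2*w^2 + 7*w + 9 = 4*b^2 + 69*b - 2*w^2 + w*(15 - 7*b) + 17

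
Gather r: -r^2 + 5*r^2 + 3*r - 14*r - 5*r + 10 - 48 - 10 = 4*r^2 - 16*r - 48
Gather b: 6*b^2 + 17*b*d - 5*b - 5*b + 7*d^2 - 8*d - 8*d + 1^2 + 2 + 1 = 6*b^2 + b*(17*d - 10) + 7*d^2 - 16*d + 4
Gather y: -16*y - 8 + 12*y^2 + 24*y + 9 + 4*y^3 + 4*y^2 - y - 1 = 4*y^3 + 16*y^2 + 7*y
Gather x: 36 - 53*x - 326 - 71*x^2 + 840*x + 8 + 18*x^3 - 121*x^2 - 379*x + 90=18*x^3 - 192*x^2 + 408*x - 192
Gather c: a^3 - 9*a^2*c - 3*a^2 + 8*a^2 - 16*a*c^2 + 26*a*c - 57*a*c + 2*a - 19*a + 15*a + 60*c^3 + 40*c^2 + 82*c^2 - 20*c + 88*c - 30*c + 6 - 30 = a^3 + 5*a^2 - 2*a + 60*c^3 + c^2*(122 - 16*a) + c*(-9*a^2 - 31*a + 38) - 24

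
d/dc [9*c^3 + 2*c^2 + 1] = c*(27*c + 4)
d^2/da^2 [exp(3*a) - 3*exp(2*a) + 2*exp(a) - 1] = (9*exp(2*a) - 12*exp(a) + 2)*exp(a)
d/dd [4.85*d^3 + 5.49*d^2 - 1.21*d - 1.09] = 14.55*d^2 + 10.98*d - 1.21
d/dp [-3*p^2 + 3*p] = 3 - 6*p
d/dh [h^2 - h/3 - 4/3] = 2*h - 1/3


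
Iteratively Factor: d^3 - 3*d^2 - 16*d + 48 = (d - 3)*(d^2 - 16) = (d - 4)*(d - 3)*(d + 4)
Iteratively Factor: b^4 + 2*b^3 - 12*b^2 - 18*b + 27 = (b + 3)*(b^3 - b^2 - 9*b + 9) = (b - 1)*(b + 3)*(b^2 - 9) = (b - 3)*(b - 1)*(b + 3)*(b + 3)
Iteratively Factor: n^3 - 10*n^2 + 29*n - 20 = (n - 1)*(n^2 - 9*n + 20) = (n - 4)*(n - 1)*(n - 5)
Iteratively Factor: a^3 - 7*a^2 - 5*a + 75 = (a + 3)*(a^2 - 10*a + 25) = (a - 5)*(a + 3)*(a - 5)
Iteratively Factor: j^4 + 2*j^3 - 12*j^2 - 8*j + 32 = (j - 2)*(j^3 + 4*j^2 - 4*j - 16) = (j - 2)^2*(j^2 + 6*j + 8) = (j - 2)^2*(j + 4)*(j + 2)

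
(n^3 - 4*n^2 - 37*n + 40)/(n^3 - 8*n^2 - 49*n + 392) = (n^2 + 4*n - 5)/(n^2 - 49)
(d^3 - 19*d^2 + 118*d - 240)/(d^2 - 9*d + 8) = (d^2 - 11*d + 30)/(d - 1)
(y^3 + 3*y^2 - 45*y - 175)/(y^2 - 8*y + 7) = (y^2 + 10*y + 25)/(y - 1)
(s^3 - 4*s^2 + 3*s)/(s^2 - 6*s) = (s^2 - 4*s + 3)/(s - 6)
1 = 1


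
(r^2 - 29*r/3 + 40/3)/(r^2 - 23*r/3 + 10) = (r - 8)/(r - 6)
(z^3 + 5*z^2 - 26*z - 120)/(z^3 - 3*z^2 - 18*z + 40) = (z + 6)/(z - 2)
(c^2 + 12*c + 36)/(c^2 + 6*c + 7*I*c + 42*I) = (c + 6)/(c + 7*I)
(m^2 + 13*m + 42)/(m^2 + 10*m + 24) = (m + 7)/(m + 4)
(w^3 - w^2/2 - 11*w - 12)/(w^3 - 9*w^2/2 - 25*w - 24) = (w - 4)/(w - 8)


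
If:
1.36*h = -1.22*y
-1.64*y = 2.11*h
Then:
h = 0.00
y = 0.00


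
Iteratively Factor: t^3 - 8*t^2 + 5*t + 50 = (t - 5)*(t^2 - 3*t - 10) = (t - 5)^2*(t + 2)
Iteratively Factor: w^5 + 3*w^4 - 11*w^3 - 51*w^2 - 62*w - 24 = (w + 2)*(w^4 + w^3 - 13*w^2 - 25*w - 12) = (w + 2)*(w + 3)*(w^3 - 2*w^2 - 7*w - 4) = (w + 1)*(w + 2)*(w + 3)*(w^2 - 3*w - 4) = (w - 4)*(w + 1)*(w + 2)*(w + 3)*(w + 1)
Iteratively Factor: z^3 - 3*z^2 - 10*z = (z + 2)*(z^2 - 5*z) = z*(z + 2)*(z - 5)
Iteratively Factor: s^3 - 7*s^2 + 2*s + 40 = (s - 4)*(s^2 - 3*s - 10) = (s - 5)*(s - 4)*(s + 2)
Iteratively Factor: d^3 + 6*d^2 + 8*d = (d + 2)*(d^2 + 4*d) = (d + 2)*(d + 4)*(d)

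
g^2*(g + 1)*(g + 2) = g^4 + 3*g^3 + 2*g^2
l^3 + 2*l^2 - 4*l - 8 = (l - 2)*(l + 2)^2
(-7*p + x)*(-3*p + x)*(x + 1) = 21*p^2*x + 21*p^2 - 10*p*x^2 - 10*p*x + x^3 + x^2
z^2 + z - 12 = (z - 3)*(z + 4)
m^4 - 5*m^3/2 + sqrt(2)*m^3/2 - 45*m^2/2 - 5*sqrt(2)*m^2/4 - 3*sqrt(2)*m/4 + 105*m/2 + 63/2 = (m - 3)*(m + 1/2)*(m - 3*sqrt(2))*(m + 7*sqrt(2)/2)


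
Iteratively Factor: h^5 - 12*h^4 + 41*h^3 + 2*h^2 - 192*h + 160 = (h - 5)*(h^4 - 7*h^3 + 6*h^2 + 32*h - 32) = (h - 5)*(h - 4)*(h^3 - 3*h^2 - 6*h + 8) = (h - 5)*(h - 4)*(h - 1)*(h^2 - 2*h - 8) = (h - 5)*(h - 4)*(h - 1)*(h + 2)*(h - 4)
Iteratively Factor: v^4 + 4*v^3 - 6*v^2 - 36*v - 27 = (v + 1)*(v^3 + 3*v^2 - 9*v - 27) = (v + 1)*(v + 3)*(v^2 - 9) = (v - 3)*(v + 1)*(v + 3)*(v + 3)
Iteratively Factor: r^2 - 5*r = (r - 5)*(r)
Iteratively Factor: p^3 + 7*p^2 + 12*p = (p + 4)*(p^2 + 3*p) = p*(p + 4)*(p + 3)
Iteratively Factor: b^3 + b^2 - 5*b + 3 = (b - 1)*(b^2 + 2*b - 3) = (b - 1)^2*(b + 3)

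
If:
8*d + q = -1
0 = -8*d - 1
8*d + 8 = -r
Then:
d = -1/8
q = 0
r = -7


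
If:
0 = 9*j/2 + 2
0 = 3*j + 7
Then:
No Solution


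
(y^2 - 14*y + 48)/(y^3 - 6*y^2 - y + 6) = (y - 8)/(y^2 - 1)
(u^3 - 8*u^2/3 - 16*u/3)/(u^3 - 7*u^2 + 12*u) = (u + 4/3)/(u - 3)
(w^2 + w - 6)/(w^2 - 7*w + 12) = (w^2 + w - 6)/(w^2 - 7*w + 12)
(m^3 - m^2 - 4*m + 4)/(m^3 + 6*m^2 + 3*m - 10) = (m - 2)/(m + 5)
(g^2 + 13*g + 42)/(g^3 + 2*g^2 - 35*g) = (g + 6)/(g*(g - 5))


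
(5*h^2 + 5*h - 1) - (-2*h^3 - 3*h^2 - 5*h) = 2*h^3 + 8*h^2 + 10*h - 1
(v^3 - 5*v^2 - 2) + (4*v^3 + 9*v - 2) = 5*v^3 - 5*v^2 + 9*v - 4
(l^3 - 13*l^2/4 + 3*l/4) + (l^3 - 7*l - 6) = 2*l^3 - 13*l^2/4 - 25*l/4 - 6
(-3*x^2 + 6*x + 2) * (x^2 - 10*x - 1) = -3*x^4 + 36*x^3 - 55*x^2 - 26*x - 2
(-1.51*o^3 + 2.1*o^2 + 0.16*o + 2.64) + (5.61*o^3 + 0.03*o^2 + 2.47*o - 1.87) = 4.1*o^3 + 2.13*o^2 + 2.63*o + 0.77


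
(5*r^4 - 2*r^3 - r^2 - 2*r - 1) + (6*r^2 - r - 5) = 5*r^4 - 2*r^3 + 5*r^2 - 3*r - 6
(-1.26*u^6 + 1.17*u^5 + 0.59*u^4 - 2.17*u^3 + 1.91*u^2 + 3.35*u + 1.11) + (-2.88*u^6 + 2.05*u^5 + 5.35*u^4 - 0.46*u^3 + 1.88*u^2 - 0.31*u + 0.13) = -4.14*u^6 + 3.22*u^5 + 5.94*u^4 - 2.63*u^3 + 3.79*u^2 + 3.04*u + 1.24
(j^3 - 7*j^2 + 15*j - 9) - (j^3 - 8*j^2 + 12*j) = j^2 + 3*j - 9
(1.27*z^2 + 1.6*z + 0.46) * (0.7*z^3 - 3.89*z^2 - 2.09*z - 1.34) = 0.889*z^5 - 3.8203*z^4 - 8.5563*z^3 - 6.8352*z^2 - 3.1054*z - 0.6164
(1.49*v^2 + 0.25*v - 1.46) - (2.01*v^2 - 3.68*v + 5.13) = -0.52*v^2 + 3.93*v - 6.59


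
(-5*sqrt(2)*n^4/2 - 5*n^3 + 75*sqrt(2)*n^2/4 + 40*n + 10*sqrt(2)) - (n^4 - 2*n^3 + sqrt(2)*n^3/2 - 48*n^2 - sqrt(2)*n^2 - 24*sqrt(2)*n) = -5*sqrt(2)*n^4/2 - n^4 - 3*n^3 - sqrt(2)*n^3/2 + 79*sqrt(2)*n^2/4 + 48*n^2 + 24*sqrt(2)*n + 40*n + 10*sqrt(2)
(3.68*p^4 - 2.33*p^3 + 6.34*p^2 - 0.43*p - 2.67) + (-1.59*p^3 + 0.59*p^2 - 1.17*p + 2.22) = 3.68*p^4 - 3.92*p^3 + 6.93*p^2 - 1.6*p - 0.45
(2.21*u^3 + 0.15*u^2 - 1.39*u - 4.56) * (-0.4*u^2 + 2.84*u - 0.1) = -0.884*u^5 + 6.2164*u^4 + 0.761*u^3 - 2.1386*u^2 - 12.8114*u + 0.456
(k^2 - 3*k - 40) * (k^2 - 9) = k^4 - 3*k^3 - 49*k^2 + 27*k + 360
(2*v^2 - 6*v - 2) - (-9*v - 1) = 2*v^2 + 3*v - 1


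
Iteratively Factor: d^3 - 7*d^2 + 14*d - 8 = (d - 4)*(d^2 - 3*d + 2) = (d - 4)*(d - 2)*(d - 1)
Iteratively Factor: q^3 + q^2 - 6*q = (q + 3)*(q^2 - 2*q) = q*(q + 3)*(q - 2)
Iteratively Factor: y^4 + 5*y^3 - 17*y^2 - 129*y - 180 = (y + 3)*(y^3 + 2*y^2 - 23*y - 60) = (y + 3)^2*(y^2 - y - 20) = (y - 5)*(y + 3)^2*(y + 4)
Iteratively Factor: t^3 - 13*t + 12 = (t - 3)*(t^2 + 3*t - 4) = (t - 3)*(t + 4)*(t - 1)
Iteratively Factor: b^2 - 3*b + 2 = (b - 2)*(b - 1)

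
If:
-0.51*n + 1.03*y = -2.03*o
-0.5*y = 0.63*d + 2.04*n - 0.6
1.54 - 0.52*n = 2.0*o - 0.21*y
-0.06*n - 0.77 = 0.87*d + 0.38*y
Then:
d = -0.62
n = 0.66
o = 0.52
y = -0.71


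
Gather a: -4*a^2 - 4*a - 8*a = -4*a^2 - 12*a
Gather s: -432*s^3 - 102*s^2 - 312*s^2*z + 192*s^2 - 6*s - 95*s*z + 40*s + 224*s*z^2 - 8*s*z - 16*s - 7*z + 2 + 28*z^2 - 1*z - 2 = -432*s^3 + s^2*(90 - 312*z) + s*(224*z^2 - 103*z + 18) + 28*z^2 - 8*z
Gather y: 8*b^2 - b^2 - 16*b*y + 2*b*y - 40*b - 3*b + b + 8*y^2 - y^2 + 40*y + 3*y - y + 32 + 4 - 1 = 7*b^2 - 42*b + 7*y^2 + y*(42 - 14*b) + 35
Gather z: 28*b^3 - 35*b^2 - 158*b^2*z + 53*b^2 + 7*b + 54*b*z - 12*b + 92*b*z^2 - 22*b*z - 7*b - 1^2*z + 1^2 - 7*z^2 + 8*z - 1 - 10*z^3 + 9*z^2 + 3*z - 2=28*b^3 + 18*b^2 - 12*b - 10*z^3 + z^2*(92*b + 2) + z*(-158*b^2 + 32*b + 10) - 2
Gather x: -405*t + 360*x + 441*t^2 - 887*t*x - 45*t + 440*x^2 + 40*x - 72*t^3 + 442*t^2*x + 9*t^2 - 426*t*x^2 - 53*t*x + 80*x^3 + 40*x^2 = -72*t^3 + 450*t^2 - 450*t + 80*x^3 + x^2*(480 - 426*t) + x*(442*t^2 - 940*t + 400)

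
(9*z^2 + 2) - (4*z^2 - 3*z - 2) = 5*z^2 + 3*z + 4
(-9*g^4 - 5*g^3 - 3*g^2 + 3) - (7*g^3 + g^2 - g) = -9*g^4 - 12*g^3 - 4*g^2 + g + 3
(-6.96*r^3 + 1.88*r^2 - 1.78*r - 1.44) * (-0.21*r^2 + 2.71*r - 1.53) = 1.4616*r^5 - 19.2564*r^4 + 16.1174*r^3 - 7.3978*r^2 - 1.179*r + 2.2032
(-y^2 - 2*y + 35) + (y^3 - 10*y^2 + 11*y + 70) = y^3 - 11*y^2 + 9*y + 105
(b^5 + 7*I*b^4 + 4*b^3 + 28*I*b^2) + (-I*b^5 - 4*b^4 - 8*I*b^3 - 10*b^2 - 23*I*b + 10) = b^5 - I*b^5 - 4*b^4 + 7*I*b^4 + 4*b^3 - 8*I*b^3 - 10*b^2 + 28*I*b^2 - 23*I*b + 10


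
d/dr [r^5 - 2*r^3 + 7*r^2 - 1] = r*(5*r^3 - 6*r + 14)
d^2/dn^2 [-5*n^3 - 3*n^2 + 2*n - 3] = -30*n - 6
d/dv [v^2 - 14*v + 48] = 2*v - 14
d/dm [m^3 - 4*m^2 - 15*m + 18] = 3*m^2 - 8*m - 15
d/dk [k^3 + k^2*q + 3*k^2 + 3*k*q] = 3*k^2 + 2*k*q + 6*k + 3*q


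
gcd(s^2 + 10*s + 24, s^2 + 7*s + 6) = s + 6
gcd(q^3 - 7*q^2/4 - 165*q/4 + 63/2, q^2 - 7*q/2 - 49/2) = q - 7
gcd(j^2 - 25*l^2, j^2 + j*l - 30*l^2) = j - 5*l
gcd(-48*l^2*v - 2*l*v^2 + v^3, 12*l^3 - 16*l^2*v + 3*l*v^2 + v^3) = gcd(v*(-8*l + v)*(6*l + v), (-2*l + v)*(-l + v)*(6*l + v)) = 6*l + v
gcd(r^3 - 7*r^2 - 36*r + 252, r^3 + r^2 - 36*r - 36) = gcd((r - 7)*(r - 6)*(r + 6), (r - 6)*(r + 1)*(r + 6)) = r^2 - 36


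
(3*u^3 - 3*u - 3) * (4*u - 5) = 12*u^4 - 15*u^3 - 12*u^2 + 3*u + 15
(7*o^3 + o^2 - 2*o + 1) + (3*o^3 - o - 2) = 10*o^3 + o^2 - 3*o - 1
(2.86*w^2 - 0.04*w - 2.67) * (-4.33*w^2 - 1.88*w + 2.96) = -12.3838*w^4 - 5.2036*w^3 + 20.1019*w^2 + 4.9012*w - 7.9032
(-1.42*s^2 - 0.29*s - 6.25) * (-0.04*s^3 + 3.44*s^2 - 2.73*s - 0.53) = 0.0568*s^5 - 4.8732*s^4 + 3.129*s^3 - 19.9557*s^2 + 17.2162*s + 3.3125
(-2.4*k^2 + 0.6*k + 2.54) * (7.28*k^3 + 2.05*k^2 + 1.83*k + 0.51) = -17.472*k^5 - 0.551999999999999*k^4 + 15.3292*k^3 + 5.081*k^2 + 4.9542*k + 1.2954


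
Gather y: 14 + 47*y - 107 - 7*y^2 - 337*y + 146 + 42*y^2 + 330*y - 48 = 35*y^2 + 40*y + 5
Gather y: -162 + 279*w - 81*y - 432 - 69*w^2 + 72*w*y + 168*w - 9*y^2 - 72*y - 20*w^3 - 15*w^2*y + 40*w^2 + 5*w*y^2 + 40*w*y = -20*w^3 - 29*w^2 + 447*w + y^2*(5*w - 9) + y*(-15*w^2 + 112*w - 153) - 594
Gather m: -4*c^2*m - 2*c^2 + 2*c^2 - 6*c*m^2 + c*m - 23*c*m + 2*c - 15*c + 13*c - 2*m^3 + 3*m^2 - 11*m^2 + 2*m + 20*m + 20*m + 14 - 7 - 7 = -2*m^3 + m^2*(-6*c - 8) + m*(-4*c^2 - 22*c + 42)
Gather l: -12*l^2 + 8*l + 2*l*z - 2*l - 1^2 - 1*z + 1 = -12*l^2 + l*(2*z + 6) - z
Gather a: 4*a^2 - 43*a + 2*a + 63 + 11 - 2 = 4*a^2 - 41*a + 72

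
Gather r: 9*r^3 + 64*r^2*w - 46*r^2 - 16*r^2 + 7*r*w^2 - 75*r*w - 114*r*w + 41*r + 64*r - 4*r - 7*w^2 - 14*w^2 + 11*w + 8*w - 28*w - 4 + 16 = 9*r^3 + r^2*(64*w - 62) + r*(7*w^2 - 189*w + 101) - 21*w^2 - 9*w + 12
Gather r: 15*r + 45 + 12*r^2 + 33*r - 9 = 12*r^2 + 48*r + 36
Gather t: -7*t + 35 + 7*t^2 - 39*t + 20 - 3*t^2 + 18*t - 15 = 4*t^2 - 28*t + 40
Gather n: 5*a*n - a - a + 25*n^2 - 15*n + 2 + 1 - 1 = -2*a + 25*n^2 + n*(5*a - 15) + 2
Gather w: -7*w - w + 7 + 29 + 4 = 40 - 8*w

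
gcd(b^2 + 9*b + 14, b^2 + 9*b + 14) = b^2 + 9*b + 14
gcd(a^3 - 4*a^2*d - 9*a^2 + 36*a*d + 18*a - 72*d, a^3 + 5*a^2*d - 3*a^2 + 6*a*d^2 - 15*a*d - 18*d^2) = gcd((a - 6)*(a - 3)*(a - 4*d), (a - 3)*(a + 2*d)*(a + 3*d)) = a - 3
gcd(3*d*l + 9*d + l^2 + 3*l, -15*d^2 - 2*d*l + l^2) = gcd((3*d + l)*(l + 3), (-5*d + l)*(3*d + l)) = 3*d + l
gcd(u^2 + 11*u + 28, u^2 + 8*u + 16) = u + 4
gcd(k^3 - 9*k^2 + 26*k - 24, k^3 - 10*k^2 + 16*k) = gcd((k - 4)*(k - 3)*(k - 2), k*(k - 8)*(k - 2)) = k - 2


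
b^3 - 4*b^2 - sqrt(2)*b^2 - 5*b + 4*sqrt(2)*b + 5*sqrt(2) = (b - 5)*(b + 1)*(b - sqrt(2))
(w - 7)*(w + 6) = w^2 - w - 42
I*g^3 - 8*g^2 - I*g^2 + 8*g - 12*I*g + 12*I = (g + 2*I)*(g + 6*I)*(I*g - I)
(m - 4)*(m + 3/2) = m^2 - 5*m/2 - 6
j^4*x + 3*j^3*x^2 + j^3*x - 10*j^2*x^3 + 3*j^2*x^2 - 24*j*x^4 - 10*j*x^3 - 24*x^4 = (j - 3*x)*(j + 2*x)*(j + 4*x)*(j*x + x)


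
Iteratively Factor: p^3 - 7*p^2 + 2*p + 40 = (p + 2)*(p^2 - 9*p + 20) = (p - 4)*(p + 2)*(p - 5)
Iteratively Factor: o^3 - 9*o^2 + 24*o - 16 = (o - 1)*(o^2 - 8*o + 16) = (o - 4)*(o - 1)*(o - 4)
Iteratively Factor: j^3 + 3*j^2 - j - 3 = (j + 3)*(j^2 - 1) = (j - 1)*(j + 3)*(j + 1)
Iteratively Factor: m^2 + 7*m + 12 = (m + 4)*(m + 3)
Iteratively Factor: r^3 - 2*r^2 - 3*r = (r + 1)*(r^2 - 3*r) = r*(r + 1)*(r - 3)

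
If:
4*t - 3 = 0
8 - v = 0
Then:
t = 3/4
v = 8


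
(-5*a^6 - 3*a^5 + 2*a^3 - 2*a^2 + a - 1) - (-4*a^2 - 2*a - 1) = -5*a^6 - 3*a^5 + 2*a^3 + 2*a^2 + 3*a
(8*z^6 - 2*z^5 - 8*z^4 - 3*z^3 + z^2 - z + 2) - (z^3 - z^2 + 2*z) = 8*z^6 - 2*z^5 - 8*z^4 - 4*z^3 + 2*z^2 - 3*z + 2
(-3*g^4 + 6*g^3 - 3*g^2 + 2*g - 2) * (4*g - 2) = -12*g^5 + 30*g^4 - 24*g^3 + 14*g^2 - 12*g + 4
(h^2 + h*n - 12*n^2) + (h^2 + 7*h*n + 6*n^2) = 2*h^2 + 8*h*n - 6*n^2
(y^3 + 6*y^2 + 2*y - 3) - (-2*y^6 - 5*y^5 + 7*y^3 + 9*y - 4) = 2*y^6 + 5*y^5 - 6*y^3 + 6*y^2 - 7*y + 1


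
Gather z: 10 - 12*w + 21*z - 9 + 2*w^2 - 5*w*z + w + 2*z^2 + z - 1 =2*w^2 - 11*w + 2*z^2 + z*(22 - 5*w)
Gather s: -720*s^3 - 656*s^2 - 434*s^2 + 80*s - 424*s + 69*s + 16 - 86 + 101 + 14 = -720*s^3 - 1090*s^2 - 275*s + 45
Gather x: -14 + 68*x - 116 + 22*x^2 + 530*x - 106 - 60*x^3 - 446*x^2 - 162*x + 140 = -60*x^3 - 424*x^2 + 436*x - 96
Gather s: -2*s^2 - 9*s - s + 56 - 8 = -2*s^2 - 10*s + 48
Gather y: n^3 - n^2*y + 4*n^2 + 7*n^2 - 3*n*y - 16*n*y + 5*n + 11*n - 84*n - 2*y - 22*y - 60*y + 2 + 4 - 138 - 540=n^3 + 11*n^2 - 68*n + y*(-n^2 - 19*n - 84) - 672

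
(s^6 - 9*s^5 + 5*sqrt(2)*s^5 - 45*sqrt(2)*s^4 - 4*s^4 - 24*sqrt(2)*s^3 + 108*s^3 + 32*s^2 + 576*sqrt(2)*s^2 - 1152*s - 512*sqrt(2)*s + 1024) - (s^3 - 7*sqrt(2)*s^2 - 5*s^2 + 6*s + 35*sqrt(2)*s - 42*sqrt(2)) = s^6 - 9*s^5 + 5*sqrt(2)*s^5 - 45*sqrt(2)*s^4 - 4*s^4 - 24*sqrt(2)*s^3 + 107*s^3 + 37*s^2 + 583*sqrt(2)*s^2 - 1158*s - 547*sqrt(2)*s + 42*sqrt(2) + 1024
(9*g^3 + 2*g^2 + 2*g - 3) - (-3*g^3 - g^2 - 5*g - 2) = 12*g^3 + 3*g^2 + 7*g - 1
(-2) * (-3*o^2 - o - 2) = 6*o^2 + 2*o + 4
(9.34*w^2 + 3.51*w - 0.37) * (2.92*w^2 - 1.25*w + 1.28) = 27.2728*w^4 - 1.4258*w^3 + 6.4873*w^2 + 4.9553*w - 0.4736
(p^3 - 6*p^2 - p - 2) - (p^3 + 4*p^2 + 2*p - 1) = -10*p^2 - 3*p - 1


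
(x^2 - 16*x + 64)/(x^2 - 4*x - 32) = (x - 8)/(x + 4)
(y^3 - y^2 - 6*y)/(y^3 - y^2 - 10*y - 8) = y*(y - 3)/(y^2 - 3*y - 4)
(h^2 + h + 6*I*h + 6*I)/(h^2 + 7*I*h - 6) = (h + 1)/(h + I)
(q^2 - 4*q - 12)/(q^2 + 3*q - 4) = (q^2 - 4*q - 12)/(q^2 + 3*q - 4)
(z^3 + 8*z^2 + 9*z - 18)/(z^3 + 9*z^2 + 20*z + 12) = (z^2 + 2*z - 3)/(z^2 + 3*z + 2)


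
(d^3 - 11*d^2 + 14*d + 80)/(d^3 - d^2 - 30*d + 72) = (d^3 - 11*d^2 + 14*d + 80)/(d^3 - d^2 - 30*d + 72)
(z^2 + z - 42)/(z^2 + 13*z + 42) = (z - 6)/(z + 6)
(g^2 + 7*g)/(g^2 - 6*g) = (g + 7)/(g - 6)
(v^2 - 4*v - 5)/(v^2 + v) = (v - 5)/v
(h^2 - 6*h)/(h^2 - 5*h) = (h - 6)/(h - 5)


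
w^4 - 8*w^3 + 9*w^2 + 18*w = w*(w - 6)*(w - 3)*(w + 1)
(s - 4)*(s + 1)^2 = s^3 - 2*s^2 - 7*s - 4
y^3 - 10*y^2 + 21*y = y*(y - 7)*(y - 3)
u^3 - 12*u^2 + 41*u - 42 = (u - 7)*(u - 3)*(u - 2)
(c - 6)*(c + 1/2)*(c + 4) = c^3 - 3*c^2/2 - 25*c - 12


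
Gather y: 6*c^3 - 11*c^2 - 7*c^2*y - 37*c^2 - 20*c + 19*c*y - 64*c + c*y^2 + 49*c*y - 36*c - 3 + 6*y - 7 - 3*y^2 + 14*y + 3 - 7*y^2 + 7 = 6*c^3 - 48*c^2 - 120*c + y^2*(c - 10) + y*(-7*c^2 + 68*c + 20)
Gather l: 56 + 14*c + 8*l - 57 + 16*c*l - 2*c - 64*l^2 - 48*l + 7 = 12*c - 64*l^2 + l*(16*c - 40) + 6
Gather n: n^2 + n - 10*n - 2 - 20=n^2 - 9*n - 22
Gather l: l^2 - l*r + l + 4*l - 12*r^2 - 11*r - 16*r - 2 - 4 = l^2 + l*(5 - r) - 12*r^2 - 27*r - 6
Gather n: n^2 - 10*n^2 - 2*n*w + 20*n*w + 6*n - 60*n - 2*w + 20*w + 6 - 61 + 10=-9*n^2 + n*(18*w - 54) + 18*w - 45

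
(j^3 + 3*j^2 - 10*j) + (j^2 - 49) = j^3 + 4*j^2 - 10*j - 49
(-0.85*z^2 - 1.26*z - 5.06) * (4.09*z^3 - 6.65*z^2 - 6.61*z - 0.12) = -3.4765*z^5 + 0.4991*z^4 - 6.6979*z^3 + 42.0796*z^2 + 33.5978*z + 0.6072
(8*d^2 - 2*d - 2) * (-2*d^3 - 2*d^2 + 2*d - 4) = -16*d^5 - 12*d^4 + 24*d^3 - 32*d^2 + 4*d + 8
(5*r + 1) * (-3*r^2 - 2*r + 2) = -15*r^3 - 13*r^2 + 8*r + 2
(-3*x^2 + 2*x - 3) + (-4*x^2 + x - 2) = -7*x^2 + 3*x - 5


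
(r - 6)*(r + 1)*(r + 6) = r^3 + r^2 - 36*r - 36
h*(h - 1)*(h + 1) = h^3 - h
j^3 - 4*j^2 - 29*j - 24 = (j - 8)*(j + 1)*(j + 3)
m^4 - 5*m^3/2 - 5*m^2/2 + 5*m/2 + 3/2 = (m - 3)*(m - 1)*(m + 1/2)*(m + 1)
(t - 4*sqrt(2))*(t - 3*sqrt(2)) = t^2 - 7*sqrt(2)*t + 24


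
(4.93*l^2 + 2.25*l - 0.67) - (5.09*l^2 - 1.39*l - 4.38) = -0.16*l^2 + 3.64*l + 3.71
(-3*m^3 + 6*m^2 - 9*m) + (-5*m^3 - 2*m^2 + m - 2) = -8*m^3 + 4*m^2 - 8*m - 2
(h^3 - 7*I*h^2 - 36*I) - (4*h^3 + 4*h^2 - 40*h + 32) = -3*h^3 - 4*h^2 - 7*I*h^2 + 40*h - 32 - 36*I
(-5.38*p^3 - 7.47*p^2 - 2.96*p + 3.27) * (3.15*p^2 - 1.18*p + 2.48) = -16.947*p^5 - 17.1821*p^4 - 13.8518*p^3 - 4.7323*p^2 - 11.1994*p + 8.1096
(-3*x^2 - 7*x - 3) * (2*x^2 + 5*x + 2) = -6*x^4 - 29*x^3 - 47*x^2 - 29*x - 6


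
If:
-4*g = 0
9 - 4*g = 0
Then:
No Solution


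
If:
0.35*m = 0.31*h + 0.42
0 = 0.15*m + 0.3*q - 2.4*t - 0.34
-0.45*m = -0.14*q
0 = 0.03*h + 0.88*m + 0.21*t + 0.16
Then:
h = -1.45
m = -0.09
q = -0.28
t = -0.18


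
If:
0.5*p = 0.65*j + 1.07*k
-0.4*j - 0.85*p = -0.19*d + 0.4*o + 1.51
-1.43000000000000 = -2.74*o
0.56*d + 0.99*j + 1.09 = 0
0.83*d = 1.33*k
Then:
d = -0.66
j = -0.73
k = -0.41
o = 0.52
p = -1.83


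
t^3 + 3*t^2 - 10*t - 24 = (t - 3)*(t + 2)*(t + 4)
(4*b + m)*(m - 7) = 4*b*m - 28*b + m^2 - 7*m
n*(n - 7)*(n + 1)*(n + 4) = n^4 - 2*n^3 - 31*n^2 - 28*n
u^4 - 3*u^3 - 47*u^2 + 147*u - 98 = (u - 7)*(u - 2)*(u - 1)*(u + 7)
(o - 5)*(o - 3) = o^2 - 8*o + 15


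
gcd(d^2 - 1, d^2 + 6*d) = 1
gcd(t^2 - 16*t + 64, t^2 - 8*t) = t - 8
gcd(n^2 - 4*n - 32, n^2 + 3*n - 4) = n + 4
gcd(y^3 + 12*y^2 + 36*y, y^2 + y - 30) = y + 6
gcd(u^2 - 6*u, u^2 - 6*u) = u^2 - 6*u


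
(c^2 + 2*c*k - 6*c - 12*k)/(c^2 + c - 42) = (c + 2*k)/(c + 7)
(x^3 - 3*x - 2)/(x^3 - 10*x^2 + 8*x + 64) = (x^3 - 3*x - 2)/(x^3 - 10*x^2 + 8*x + 64)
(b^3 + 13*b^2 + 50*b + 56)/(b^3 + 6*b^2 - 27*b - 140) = (b + 2)/(b - 5)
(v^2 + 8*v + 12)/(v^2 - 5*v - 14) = (v + 6)/(v - 7)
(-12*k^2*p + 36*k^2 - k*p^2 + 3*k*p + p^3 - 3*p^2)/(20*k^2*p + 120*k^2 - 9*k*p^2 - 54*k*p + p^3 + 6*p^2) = (3*k*p - 9*k + p^2 - 3*p)/(-5*k*p - 30*k + p^2 + 6*p)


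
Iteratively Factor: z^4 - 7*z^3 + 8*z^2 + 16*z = (z)*(z^3 - 7*z^2 + 8*z + 16) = z*(z - 4)*(z^2 - 3*z - 4) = z*(z - 4)*(z + 1)*(z - 4)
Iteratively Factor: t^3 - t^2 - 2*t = (t + 1)*(t^2 - 2*t) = t*(t + 1)*(t - 2)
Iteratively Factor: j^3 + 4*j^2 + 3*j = (j + 3)*(j^2 + j) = (j + 1)*(j + 3)*(j)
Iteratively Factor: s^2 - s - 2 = (s + 1)*(s - 2)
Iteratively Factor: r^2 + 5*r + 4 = (r + 1)*(r + 4)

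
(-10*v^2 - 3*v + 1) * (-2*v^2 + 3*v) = 20*v^4 - 24*v^3 - 11*v^2 + 3*v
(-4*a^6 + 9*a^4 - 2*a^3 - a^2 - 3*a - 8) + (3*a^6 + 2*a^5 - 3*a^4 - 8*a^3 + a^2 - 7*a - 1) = -a^6 + 2*a^5 + 6*a^4 - 10*a^3 - 10*a - 9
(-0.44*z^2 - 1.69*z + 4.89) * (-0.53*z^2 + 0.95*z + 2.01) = 0.2332*z^4 + 0.4777*z^3 - 5.0816*z^2 + 1.2486*z + 9.8289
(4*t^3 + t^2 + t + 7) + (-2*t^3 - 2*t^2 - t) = 2*t^3 - t^2 + 7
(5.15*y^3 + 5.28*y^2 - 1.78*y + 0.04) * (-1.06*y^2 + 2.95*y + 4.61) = -5.459*y^5 + 9.5957*y^4 + 41.2043*y^3 + 19.0474*y^2 - 8.0878*y + 0.1844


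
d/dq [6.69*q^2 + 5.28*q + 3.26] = 13.38*q + 5.28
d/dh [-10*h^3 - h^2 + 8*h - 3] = -30*h^2 - 2*h + 8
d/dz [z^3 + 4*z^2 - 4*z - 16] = 3*z^2 + 8*z - 4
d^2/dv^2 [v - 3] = 0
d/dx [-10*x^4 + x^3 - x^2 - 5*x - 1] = -40*x^3 + 3*x^2 - 2*x - 5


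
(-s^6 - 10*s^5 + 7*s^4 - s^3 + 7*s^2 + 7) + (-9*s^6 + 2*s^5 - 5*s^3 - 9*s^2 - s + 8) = -10*s^6 - 8*s^5 + 7*s^4 - 6*s^3 - 2*s^2 - s + 15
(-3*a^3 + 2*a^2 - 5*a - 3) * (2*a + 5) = -6*a^4 - 11*a^3 - 31*a - 15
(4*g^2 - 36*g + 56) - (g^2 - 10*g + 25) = 3*g^2 - 26*g + 31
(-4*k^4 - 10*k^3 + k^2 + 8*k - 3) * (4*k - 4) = -16*k^5 - 24*k^4 + 44*k^3 + 28*k^2 - 44*k + 12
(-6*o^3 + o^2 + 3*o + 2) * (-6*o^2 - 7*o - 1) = 36*o^5 + 36*o^4 - 19*o^3 - 34*o^2 - 17*o - 2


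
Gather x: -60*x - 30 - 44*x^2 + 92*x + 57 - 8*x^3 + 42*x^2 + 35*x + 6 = -8*x^3 - 2*x^2 + 67*x + 33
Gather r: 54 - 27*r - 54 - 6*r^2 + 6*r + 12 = -6*r^2 - 21*r + 12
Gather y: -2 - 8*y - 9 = -8*y - 11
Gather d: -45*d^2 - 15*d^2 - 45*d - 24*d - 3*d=-60*d^2 - 72*d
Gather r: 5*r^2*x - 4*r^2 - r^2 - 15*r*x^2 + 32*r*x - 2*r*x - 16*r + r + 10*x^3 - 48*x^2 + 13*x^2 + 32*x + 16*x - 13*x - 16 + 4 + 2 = r^2*(5*x - 5) + r*(-15*x^2 + 30*x - 15) + 10*x^3 - 35*x^2 + 35*x - 10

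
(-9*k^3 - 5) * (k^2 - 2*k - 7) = -9*k^5 + 18*k^4 + 63*k^3 - 5*k^2 + 10*k + 35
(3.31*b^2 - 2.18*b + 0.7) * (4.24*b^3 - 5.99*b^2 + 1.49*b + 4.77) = 14.0344*b^5 - 29.0701*b^4 + 20.9581*b^3 + 8.3475*b^2 - 9.3556*b + 3.339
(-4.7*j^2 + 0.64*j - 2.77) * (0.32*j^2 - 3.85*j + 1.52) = -1.504*j^4 + 18.2998*j^3 - 10.4944*j^2 + 11.6373*j - 4.2104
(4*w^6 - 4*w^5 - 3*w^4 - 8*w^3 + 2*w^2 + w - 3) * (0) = 0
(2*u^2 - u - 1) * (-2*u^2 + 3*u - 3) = -4*u^4 + 8*u^3 - 7*u^2 + 3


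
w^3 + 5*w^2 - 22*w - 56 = (w - 4)*(w + 2)*(w + 7)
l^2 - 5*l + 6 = (l - 3)*(l - 2)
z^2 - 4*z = z*(z - 4)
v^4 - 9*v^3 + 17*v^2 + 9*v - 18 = (v - 6)*(v - 3)*(v - 1)*(v + 1)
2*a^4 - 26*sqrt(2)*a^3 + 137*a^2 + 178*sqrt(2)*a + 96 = (a - 8*sqrt(2))*(a - 6*sqrt(2))*(sqrt(2)*a + 1)^2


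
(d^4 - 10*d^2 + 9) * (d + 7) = d^5 + 7*d^4 - 10*d^3 - 70*d^2 + 9*d + 63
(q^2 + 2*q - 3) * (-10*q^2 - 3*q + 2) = -10*q^4 - 23*q^3 + 26*q^2 + 13*q - 6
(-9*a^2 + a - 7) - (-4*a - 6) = -9*a^2 + 5*a - 1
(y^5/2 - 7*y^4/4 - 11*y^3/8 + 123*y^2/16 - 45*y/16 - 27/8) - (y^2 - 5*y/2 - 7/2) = y^5/2 - 7*y^4/4 - 11*y^3/8 + 107*y^2/16 - 5*y/16 + 1/8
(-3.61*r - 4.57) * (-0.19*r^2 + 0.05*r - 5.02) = 0.6859*r^3 + 0.6878*r^2 + 17.8937*r + 22.9414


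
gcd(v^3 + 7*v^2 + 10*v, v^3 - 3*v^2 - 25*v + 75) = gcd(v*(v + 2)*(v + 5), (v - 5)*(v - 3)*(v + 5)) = v + 5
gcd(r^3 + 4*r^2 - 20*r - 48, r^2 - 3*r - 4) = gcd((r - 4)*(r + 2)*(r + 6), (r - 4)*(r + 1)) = r - 4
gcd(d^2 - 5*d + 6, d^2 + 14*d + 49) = 1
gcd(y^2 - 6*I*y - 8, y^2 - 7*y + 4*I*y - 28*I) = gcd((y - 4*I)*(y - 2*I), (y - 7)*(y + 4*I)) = 1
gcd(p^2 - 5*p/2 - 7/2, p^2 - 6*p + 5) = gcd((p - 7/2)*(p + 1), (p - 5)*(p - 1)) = 1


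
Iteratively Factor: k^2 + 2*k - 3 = (k + 3)*(k - 1)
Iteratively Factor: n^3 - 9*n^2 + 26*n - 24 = (n - 3)*(n^2 - 6*n + 8) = (n - 3)*(n - 2)*(n - 4)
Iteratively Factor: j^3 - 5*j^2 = (j)*(j^2 - 5*j) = j*(j - 5)*(j)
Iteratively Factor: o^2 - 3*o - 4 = (o - 4)*(o + 1)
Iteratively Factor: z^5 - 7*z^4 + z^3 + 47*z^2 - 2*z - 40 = (z - 4)*(z^4 - 3*z^3 - 11*z^2 + 3*z + 10) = (z - 4)*(z + 2)*(z^3 - 5*z^2 - z + 5) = (z - 4)*(z - 1)*(z + 2)*(z^2 - 4*z - 5) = (z - 5)*(z - 4)*(z - 1)*(z + 2)*(z + 1)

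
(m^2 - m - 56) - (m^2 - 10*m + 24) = 9*m - 80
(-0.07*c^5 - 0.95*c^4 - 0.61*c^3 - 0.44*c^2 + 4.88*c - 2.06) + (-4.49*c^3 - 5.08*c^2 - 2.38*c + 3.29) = -0.07*c^5 - 0.95*c^4 - 5.1*c^3 - 5.52*c^2 + 2.5*c + 1.23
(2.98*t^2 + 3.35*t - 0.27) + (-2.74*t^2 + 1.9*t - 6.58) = 0.24*t^2 + 5.25*t - 6.85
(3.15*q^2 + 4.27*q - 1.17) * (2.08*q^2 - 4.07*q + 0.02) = 6.552*q^4 - 3.9389*q^3 - 19.7495*q^2 + 4.8473*q - 0.0234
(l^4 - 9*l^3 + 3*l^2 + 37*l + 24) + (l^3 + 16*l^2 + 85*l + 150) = l^4 - 8*l^3 + 19*l^2 + 122*l + 174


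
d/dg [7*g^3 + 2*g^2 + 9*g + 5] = 21*g^2 + 4*g + 9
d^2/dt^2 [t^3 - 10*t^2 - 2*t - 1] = 6*t - 20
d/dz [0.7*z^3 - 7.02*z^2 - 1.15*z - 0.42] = 2.1*z^2 - 14.04*z - 1.15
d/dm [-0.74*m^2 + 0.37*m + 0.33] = 0.37 - 1.48*m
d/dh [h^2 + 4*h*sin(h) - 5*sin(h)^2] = 4*h*cos(h) + 2*h + 4*sin(h) - 5*sin(2*h)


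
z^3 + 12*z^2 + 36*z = z*(z + 6)^2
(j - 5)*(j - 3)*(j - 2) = j^3 - 10*j^2 + 31*j - 30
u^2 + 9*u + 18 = (u + 3)*(u + 6)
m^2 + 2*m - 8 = (m - 2)*(m + 4)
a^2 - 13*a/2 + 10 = (a - 4)*(a - 5/2)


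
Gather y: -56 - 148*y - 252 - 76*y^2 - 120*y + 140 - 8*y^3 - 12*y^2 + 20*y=-8*y^3 - 88*y^2 - 248*y - 168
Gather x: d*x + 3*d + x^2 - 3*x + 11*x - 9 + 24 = 3*d + x^2 + x*(d + 8) + 15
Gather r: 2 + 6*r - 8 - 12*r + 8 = 2 - 6*r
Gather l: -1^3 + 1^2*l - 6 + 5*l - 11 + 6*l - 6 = 12*l - 24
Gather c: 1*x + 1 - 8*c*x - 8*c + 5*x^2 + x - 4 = c*(-8*x - 8) + 5*x^2 + 2*x - 3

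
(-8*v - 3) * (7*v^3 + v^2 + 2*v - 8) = -56*v^4 - 29*v^3 - 19*v^2 + 58*v + 24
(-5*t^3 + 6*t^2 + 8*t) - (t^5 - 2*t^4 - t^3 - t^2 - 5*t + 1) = -t^5 + 2*t^4 - 4*t^3 + 7*t^2 + 13*t - 1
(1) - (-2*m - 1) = 2*m + 2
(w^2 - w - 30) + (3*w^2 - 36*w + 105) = 4*w^2 - 37*w + 75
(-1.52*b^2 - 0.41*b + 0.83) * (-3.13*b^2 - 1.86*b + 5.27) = 4.7576*b^4 + 4.1105*b^3 - 9.8457*b^2 - 3.7045*b + 4.3741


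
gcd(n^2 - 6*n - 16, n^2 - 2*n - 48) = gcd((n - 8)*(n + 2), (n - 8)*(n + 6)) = n - 8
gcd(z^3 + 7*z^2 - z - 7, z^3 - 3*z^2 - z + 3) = z^2 - 1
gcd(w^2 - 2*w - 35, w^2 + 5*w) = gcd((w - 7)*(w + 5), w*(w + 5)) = w + 5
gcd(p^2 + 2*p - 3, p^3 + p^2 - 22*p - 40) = 1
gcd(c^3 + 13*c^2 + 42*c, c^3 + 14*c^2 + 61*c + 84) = c + 7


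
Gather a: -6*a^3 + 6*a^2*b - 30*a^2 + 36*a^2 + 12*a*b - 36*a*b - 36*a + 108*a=-6*a^3 + a^2*(6*b + 6) + a*(72 - 24*b)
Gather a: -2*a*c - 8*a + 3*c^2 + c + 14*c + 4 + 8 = a*(-2*c - 8) + 3*c^2 + 15*c + 12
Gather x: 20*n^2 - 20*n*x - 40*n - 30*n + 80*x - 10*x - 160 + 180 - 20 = 20*n^2 - 70*n + x*(70 - 20*n)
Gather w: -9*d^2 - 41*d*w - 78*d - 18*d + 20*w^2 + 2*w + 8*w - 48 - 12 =-9*d^2 - 96*d + 20*w^2 + w*(10 - 41*d) - 60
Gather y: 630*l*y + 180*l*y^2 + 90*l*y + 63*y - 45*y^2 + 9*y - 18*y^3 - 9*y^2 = -18*y^3 + y^2*(180*l - 54) + y*(720*l + 72)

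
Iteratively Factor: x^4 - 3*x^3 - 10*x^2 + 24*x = (x - 2)*(x^3 - x^2 - 12*x) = x*(x - 2)*(x^2 - x - 12) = x*(x - 4)*(x - 2)*(x + 3)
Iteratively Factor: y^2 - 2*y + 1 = (y - 1)*(y - 1)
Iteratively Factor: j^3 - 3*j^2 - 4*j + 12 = (j - 2)*(j^2 - j - 6) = (j - 2)*(j + 2)*(j - 3)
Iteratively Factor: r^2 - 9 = (r + 3)*(r - 3)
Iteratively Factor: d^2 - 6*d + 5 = (d - 1)*(d - 5)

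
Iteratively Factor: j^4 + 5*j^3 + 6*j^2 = (j + 3)*(j^3 + 2*j^2) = (j + 2)*(j + 3)*(j^2) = j*(j + 2)*(j + 3)*(j)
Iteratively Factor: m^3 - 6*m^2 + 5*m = (m - 1)*(m^2 - 5*m) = (m - 5)*(m - 1)*(m)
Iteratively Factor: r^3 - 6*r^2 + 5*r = (r)*(r^2 - 6*r + 5) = r*(r - 1)*(r - 5)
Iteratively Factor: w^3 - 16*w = (w + 4)*(w^2 - 4*w) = w*(w + 4)*(w - 4)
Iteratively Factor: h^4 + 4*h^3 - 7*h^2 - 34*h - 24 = (h - 3)*(h^3 + 7*h^2 + 14*h + 8) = (h - 3)*(h + 1)*(h^2 + 6*h + 8) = (h - 3)*(h + 1)*(h + 2)*(h + 4)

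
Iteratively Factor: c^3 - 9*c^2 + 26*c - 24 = (c - 2)*(c^2 - 7*c + 12) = (c - 4)*(c - 2)*(c - 3)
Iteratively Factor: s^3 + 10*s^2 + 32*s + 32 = (s + 4)*(s^2 + 6*s + 8) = (s + 2)*(s + 4)*(s + 4)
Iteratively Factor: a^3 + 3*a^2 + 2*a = (a + 2)*(a^2 + a) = (a + 1)*(a + 2)*(a)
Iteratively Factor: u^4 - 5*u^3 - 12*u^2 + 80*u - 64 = (u - 4)*(u^3 - u^2 - 16*u + 16) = (u - 4)^2*(u^2 + 3*u - 4) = (u - 4)^2*(u - 1)*(u + 4)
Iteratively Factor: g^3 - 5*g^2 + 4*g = (g - 4)*(g^2 - g) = g*(g - 4)*(g - 1)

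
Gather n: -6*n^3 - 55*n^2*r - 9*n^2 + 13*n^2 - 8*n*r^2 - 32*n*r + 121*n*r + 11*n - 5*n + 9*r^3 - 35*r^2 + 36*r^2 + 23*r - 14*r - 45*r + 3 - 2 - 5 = -6*n^3 + n^2*(4 - 55*r) + n*(-8*r^2 + 89*r + 6) + 9*r^3 + r^2 - 36*r - 4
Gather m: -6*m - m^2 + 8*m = -m^2 + 2*m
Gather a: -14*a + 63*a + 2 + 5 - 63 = 49*a - 56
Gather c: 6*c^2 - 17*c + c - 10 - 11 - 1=6*c^2 - 16*c - 22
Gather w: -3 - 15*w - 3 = -15*w - 6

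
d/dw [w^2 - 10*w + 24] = 2*w - 10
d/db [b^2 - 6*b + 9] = 2*b - 6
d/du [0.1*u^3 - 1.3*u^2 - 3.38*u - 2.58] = 0.3*u^2 - 2.6*u - 3.38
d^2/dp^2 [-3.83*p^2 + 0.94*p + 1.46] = -7.66000000000000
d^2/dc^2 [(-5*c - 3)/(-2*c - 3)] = -36/(2*c + 3)^3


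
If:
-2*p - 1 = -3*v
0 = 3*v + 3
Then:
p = -2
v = -1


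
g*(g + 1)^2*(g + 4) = g^4 + 6*g^3 + 9*g^2 + 4*g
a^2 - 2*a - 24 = (a - 6)*(a + 4)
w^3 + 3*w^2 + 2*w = w*(w + 1)*(w + 2)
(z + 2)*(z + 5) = z^2 + 7*z + 10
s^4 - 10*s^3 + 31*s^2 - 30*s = s*(s - 5)*(s - 3)*(s - 2)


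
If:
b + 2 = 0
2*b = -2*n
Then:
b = -2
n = 2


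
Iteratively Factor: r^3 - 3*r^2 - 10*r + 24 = (r - 4)*(r^2 + r - 6) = (r - 4)*(r - 2)*(r + 3)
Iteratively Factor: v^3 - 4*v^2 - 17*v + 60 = (v + 4)*(v^2 - 8*v + 15) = (v - 5)*(v + 4)*(v - 3)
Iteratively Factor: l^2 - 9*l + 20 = (l - 5)*(l - 4)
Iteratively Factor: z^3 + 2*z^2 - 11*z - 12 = (z + 1)*(z^2 + z - 12) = (z - 3)*(z + 1)*(z + 4)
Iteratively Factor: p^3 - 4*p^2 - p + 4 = (p - 1)*(p^2 - 3*p - 4) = (p - 4)*(p - 1)*(p + 1)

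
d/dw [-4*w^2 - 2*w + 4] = -8*w - 2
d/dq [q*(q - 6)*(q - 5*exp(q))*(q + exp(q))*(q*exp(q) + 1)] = q*(q - 6)*(q + 1)*(q - 5*exp(q))*(q + exp(q))*exp(q) + q*(q - 6)*(q - 5*exp(q))*(q*exp(q) + 1)*(exp(q) + 1) - q*(q - 6)*(q + exp(q))*(q*exp(q) + 1)*(5*exp(q) - 1) + q*(q - 5*exp(q))*(q + exp(q))*(q*exp(q) + 1) + (q - 6)*(q - 5*exp(q))*(q + exp(q))*(q*exp(q) + 1)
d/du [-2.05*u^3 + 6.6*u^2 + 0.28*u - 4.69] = -6.15*u^2 + 13.2*u + 0.28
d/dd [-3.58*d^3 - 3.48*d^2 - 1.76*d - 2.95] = -10.74*d^2 - 6.96*d - 1.76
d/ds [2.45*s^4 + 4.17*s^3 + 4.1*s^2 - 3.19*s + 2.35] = 9.8*s^3 + 12.51*s^2 + 8.2*s - 3.19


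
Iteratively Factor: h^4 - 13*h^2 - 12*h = (h + 1)*(h^3 - h^2 - 12*h) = (h - 4)*(h + 1)*(h^2 + 3*h) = (h - 4)*(h + 1)*(h + 3)*(h)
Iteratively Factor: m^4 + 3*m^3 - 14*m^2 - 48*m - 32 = (m - 4)*(m^3 + 7*m^2 + 14*m + 8) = (m - 4)*(m + 1)*(m^2 + 6*m + 8) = (m - 4)*(m + 1)*(m + 2)*(m + 4)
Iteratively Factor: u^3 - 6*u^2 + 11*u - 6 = (u - 1)*(u^2 - 5*u + 6) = (u - 2)*(u - 1)*(u - 3)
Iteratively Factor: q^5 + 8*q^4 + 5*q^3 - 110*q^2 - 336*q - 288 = (q + 2)*(q^4 + 6*q^3 - 7*q^2 - 96*q - 144) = (q + 2)*(q + 3)*(q^3 + 3*q^2 - 16*q - 48) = (q + 2)*(q + 3)*(q + 4)*(q^2 - q - 12) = (q - 4)*(q + 2)*(q + 3)*(q + 4)*(q + 3)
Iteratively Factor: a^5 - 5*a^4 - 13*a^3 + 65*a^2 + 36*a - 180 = (a - 5)*(a^4 - 13*a^2 + 36) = (a - 5)*(a - 3)*(a^3 + 3*a^2 - 4*a - 12) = (a - 5)*(a - 3)*(a + 3)*(a^2 - 4) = (a - 5)*(a - 3)*(a + 2)*(a + 3)*(a - 2)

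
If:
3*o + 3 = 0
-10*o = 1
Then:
No Solution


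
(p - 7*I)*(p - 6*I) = p^2 - 13*I*p - 42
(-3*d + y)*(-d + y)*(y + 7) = 3*d^2*y + 21*d^2 - 4*d*y^2 - 28*d*y + y^3 + 7*y^2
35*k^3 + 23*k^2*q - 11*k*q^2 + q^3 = (-7*k + q)*(-5*k + q)*(k + q)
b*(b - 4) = b^2 - 4*b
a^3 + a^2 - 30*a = a*(a - 5)*(a + 6)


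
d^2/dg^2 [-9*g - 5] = 0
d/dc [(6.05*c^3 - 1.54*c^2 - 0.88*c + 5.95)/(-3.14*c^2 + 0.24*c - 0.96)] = (-18.997*c^4 + 2.904*c^3 - 20.5568*c^2 + 40.3228*c - 0.5832)/(9.8596*c^4 - 1.5072*c^3 + 6.0864*c^2 - 0.4608*c + 0.9216)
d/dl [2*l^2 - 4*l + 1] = 4*l - 4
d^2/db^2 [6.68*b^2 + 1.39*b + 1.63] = 13.3600000000000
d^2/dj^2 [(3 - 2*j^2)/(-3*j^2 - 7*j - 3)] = 6*(-14*j^3 - 45*j^2 - 63*j - 34)/(27*j^6 + 189*j^5 + 522*j^4 + 721*j^3 + 522*j^2 + 189*j + 27)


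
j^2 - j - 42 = (j - 7)*(j + 6)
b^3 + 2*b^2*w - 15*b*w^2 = b*(b - 3*w)*(b + 5*w)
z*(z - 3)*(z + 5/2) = z^3 - z^2/2 - 15*z/2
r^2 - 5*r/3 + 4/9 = (r - 4/3)*(r - 1/3)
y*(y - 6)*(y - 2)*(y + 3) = y^4 - 5*y^3 - 12*y^2 + 36*y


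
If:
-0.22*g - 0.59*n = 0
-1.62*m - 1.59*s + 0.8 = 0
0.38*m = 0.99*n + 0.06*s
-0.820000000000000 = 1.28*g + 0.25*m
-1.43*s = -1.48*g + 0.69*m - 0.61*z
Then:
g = -0.78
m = 0.72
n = 0.29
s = -0.23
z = 2.17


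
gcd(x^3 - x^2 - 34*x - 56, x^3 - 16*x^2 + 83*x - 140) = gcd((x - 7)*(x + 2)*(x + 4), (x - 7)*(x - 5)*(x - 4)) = x - 7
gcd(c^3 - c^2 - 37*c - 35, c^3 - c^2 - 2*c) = c + 1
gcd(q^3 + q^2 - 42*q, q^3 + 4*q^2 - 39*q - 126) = q^2 + q - 42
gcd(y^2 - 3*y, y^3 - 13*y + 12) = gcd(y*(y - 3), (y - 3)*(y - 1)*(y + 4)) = y - 3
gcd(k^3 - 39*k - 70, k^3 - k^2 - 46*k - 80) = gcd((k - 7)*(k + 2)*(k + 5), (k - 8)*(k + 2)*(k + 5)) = k^2 + 7*k + 10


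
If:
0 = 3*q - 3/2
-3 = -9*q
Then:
No Solution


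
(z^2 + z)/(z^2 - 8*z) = (z + 1)/(z - 8)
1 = 1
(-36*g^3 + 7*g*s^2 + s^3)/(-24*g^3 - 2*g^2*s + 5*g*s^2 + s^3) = (6*g + s)/(4*g + s)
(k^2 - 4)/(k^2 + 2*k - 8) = (k + 2)/(k + 4)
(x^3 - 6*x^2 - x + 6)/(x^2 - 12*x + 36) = (x^2 - 1)/(x - 6)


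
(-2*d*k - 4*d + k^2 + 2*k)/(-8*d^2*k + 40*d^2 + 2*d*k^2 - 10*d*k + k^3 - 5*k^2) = (k + 2)/(4*d*k - 20*d + k^2 - 5*k)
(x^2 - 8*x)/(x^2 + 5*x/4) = 4*(x - 8)/(4*x + 5)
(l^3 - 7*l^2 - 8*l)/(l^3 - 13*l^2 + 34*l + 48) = l/(l - 6)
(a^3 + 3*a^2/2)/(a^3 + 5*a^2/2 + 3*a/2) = a/(a + 1)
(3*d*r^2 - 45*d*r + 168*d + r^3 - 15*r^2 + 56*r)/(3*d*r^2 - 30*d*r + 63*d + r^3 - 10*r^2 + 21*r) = (r - 8)/(r - 3)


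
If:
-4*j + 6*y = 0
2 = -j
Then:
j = -2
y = -4/3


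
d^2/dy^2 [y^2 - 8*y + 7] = 2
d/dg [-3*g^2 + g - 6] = 1 - 6*g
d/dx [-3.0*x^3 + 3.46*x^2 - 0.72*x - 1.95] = -9.0*x^2 + 6.92*x - 0.72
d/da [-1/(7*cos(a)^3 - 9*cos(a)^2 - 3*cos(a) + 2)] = 3*(-7*cos(a)^2 + 6*cos(a) + 1)*sin(a)/(7*cos(a)^3 - 9*cos(a)^2 - 3*cos(a) + 2)^2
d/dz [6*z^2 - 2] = 12*z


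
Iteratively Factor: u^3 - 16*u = (u)*(u^2 - 16) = u*(u + 4)*(u - 4)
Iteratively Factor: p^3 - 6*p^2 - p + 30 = (p - 5)*(p^2 - p - 6) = (p - 5)*(p - 3)*(p + 2)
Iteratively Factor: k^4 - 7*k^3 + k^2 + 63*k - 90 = (k + 3)*(k^3 - 10*k^2 + 31*k - 30) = (k - 5)*(k + 3)*(k^2 - 5*k + 6) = (k - 5)*(k - 2)*(k + 3)*(k - 3)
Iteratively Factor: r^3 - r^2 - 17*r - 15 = (r + 1)*(r^2 - 2*r - 15) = (r + 1)*(r + 3)*(r - 5)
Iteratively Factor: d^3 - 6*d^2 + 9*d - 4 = (d - 4)*(d^2 - 2*d + 1) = (d - 4)*(d - 1)*(d - 1)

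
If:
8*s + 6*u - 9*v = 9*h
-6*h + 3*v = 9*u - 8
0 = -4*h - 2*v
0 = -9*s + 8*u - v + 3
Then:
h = 1160/543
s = -169/181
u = -1064/543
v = -2320/543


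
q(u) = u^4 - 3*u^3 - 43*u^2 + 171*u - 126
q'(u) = 4*u^3 - 9*u^2 - 86*u + 171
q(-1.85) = -558.81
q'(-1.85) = 273.97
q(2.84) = 9.15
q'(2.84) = -54.21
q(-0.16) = -154.45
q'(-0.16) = 184.51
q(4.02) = -67.21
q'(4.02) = -60.30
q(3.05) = -3.04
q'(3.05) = -61.53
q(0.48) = -54.11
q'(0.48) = 128.09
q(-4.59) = -1082.85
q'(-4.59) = -10.68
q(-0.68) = -261.01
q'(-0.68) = 224.06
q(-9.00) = 3600.00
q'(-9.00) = -2700.00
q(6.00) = 0.00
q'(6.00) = 195.00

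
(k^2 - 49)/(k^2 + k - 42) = (k - 7)/(k - 6)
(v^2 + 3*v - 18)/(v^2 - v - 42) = (v - 3)/(v - 7)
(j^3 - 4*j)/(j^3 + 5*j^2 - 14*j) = (j + 2)/(j + 7)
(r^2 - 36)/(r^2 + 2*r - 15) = (r^2 - 36)/(r^2 + 2*r - 15)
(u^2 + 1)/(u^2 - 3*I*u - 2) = (u + I)/(u - 2*I)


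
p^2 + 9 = (p - 3*I)*(p + 3*I)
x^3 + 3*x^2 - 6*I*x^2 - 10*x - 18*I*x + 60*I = (x - 2)*(x + 5)*(x - 6*I)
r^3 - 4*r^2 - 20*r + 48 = (r - 6)*(r - 2)*(r + 4)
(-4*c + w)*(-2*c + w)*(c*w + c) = 8*c^3*w + 8*c^3 - 6*c^2*w^2 - 6*c^2*w + c*w^3 + c*w^2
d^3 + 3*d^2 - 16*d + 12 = (d - 2)*(d - 1)*(d + 6)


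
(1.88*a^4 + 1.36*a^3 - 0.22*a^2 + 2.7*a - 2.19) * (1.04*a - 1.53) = 1.9552*a^5 - 1.462*a^4 - 2.3096*a^3 + 3.1446*a^2 - 6.4086*a + 3.3507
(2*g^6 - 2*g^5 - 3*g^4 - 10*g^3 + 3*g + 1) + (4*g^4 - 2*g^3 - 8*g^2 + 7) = 2*g^6 - 2*g^5 + g^4 - 12*g^3 - 8*g^2 + 3*g + 8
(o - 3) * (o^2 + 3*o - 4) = o^3 - 13*o + 12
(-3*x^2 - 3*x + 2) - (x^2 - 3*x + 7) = -4*x^2 - 5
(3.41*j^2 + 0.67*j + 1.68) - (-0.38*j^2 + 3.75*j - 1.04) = 3.79*j^2 - 3.08*j + 2.72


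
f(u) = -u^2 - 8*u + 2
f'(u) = -2*u - 8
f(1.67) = -14.15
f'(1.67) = -11.34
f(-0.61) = 6.51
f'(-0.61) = -6.78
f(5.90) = -80.01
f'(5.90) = -19.80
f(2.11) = -19.33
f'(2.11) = -12.22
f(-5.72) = 15.04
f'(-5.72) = 3.44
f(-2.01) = 14.04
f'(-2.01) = -3.98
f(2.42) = -23.22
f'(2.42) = -12.84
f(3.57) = -39.30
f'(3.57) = -15.14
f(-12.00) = -46.00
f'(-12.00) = 16.00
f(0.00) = 2.00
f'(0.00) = -8.00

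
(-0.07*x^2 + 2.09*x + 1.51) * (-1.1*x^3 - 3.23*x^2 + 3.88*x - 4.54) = 0.077*x^5 - 2.0729*x^4 - 8.6833*x^3 + 3.5497*x^2 - 3.6298*x - 6.8554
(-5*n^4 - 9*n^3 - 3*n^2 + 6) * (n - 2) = -5*n^5 + n^4 + 15*n^3 + 6*n^2 + 6*n - 12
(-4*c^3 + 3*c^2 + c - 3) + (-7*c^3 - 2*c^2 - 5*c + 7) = -11*c^3 + c^2 - 4*c + 4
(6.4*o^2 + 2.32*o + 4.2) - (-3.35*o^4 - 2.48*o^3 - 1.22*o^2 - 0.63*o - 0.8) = 3.35*o^4 + 2.48*o^3 + 7.62*o^2 + 2.95*o + 5.0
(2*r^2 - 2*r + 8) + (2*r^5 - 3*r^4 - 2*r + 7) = 2*r^5 - 3*r^4 + 2*r^2 - 4*r + 15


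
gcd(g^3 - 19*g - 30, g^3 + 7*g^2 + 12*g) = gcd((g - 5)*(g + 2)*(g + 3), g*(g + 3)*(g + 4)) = g + 3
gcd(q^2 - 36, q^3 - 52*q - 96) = q + 6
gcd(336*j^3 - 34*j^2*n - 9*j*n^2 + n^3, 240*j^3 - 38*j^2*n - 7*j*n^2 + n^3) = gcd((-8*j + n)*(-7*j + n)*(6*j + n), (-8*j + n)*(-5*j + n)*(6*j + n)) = 48*j^2 + 2*j*n - n^2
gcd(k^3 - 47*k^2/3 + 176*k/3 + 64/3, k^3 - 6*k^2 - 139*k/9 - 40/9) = k^2 - 23*k/3 - 8/3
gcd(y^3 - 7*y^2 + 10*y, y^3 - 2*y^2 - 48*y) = y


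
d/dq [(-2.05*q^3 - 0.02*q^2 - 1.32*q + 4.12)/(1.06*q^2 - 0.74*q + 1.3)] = (-2.173*q^4 + 3.034*q^3 - 6.581*q^2 - 8.7864*q + 1.3328)/(1.1236*q^4 - 1.5688*q^3 + 3.3036*q^2 - 1.924*q + 1.69)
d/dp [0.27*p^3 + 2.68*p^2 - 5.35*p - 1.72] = 0.81*p^2 + 5.36*p - 5.35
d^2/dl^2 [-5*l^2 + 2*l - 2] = -10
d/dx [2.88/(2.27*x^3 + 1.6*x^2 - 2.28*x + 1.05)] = (-19.6128*x^2 - 9.216*x + 6.5664)/(2.27*x^3 + 1.6*x^2 - 2.28*x + 1.05)^2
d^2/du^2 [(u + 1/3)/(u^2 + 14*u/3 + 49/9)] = 54*(3*u - 11)/(81*u^4 + 756*u^3 + 2646*u^2 + 4116*u + 2401)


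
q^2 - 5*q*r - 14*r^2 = (q - 7*r)*(q + 2*r)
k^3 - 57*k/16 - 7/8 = (k - 2)*(k + 1/4)*(k + 7/4)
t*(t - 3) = t^2 - 3*t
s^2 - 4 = (s - 2)*(s + 2)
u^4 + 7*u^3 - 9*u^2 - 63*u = u*(u - 3)*(u + 3)*(u + 7)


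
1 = 1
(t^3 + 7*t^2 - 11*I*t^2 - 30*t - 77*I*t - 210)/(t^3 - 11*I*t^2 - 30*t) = (t + 7)/t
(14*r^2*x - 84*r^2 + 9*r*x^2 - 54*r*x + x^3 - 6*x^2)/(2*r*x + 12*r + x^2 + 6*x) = (7*r*x - 42*r + x^2 - 6*x)/(x + 6)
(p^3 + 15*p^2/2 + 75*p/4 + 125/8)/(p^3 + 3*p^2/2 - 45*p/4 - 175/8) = (2*p + 5)/(2*p - 7)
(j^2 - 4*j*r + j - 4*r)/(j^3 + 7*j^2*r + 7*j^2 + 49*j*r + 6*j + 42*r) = (j - 4*r)/(j^2 + 7*j*r + 6*j + 42*r)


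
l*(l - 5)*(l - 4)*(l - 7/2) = l^4 - 25*l^3/2 + 103*l^2/2 - 70*l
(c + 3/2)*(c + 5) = c^2 + 13*c/2 + 15/2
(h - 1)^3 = h^3 - 3*h^2 + 3*h - 1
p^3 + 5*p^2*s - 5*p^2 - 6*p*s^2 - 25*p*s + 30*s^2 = (p - 5)*(p - s)*(p + 6*s)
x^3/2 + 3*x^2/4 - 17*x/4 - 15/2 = (x/2 + 1)*(x - 3)*(x + 5/2)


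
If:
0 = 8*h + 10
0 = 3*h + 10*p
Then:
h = -5/4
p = 3/8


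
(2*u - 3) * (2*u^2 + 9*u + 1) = 4*u^3 + 12*u^2 - 25*u - 3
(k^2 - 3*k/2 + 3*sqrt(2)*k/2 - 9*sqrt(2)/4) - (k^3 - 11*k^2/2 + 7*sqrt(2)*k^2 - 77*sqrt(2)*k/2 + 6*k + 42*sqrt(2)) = -k^3 - 7*sqrt(2)*k^2 + 13*k^2/2 - 15*k/2 + 40*sqrt(2)*k - 177*sqrt(2)/4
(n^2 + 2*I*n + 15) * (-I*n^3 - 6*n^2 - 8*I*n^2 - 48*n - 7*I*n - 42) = -I*n^5 - 4*n^4 - 8*I*n^4 - 32*n^3 - 34*I*n^3 - 118*n^2 - 216*I*n^2 - 720*n - 189*I*n - 630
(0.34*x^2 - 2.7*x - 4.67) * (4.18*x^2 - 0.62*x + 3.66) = 1.4212*x^4 - 11.4968*x^3 - 16.6022*x^2 - 6.9866*x - 17.0922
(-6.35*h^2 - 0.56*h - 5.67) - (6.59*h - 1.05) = -6.35*h^2 - 7.15*h - 4.62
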